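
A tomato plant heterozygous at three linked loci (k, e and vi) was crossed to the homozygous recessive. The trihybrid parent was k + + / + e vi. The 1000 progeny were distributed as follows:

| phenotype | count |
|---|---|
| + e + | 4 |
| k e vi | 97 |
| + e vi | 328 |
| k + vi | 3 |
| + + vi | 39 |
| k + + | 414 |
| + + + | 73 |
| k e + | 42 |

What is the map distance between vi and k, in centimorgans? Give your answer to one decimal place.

The two rarest classes, k + vi and + e +, are the double crossovers. Comparing them with the parentals, only the vi allele has switched, so vi is the middle locus and the order is e – vi – k.
Crossovers in the vi–k interval produce the single-crossover classes + + + and k e vi (73 + 97 = 170) plus the double crossovers (7).
RF(vi–k) = (170 + 7) / 1000 = 177/1000 = 0.1770 → 17.7 centimorgans.

17.7 centimorgans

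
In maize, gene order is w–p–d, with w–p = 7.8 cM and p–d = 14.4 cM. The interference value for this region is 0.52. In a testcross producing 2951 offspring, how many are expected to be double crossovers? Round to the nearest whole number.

Map distances give recombination frequencies of 0.078 and 0.144 for the two intervals.
With interference 0.52 (so coincidence = 0.48), expected double-crossover frequency = 0.078 × 0.144 × 0.48 = 0.00539.
Expected number = 0.00539 × 2951 = 15.91 ≈ 16.

16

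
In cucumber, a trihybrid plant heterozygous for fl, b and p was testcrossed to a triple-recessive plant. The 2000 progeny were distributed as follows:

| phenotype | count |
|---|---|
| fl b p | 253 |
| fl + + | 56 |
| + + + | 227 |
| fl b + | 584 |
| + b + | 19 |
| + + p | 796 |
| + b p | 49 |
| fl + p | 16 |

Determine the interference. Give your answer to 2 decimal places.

The two most frequent reciprocal classes, fl b + and + + p, are the parental types, so the F1 was fl b + / + + p.
The two rarest classes, + b + and fl + p, are the double crossovers. Comparing them with the parentals, only the fl allele has switched, so fl is the middle locus and the order is p – fl – b.
p–fl: (480 + 35)/2000 = 0.2575; fl–b: (105 + 35)/2000 = 0.0700.
Expected DCO frequency = 0.2575 × 0.0700 ≈ 0.01803; observed = 35/2000 ≈ 0.01750.
Coefficient of coincidence = 0.01750/0.01803 ≈ 0.97; interference = 1 − 0.97 = 0.03.

0.03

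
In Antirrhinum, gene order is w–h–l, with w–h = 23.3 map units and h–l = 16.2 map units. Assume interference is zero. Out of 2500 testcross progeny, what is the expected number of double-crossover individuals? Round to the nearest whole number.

94

Map distances give recombination frequencies of 0.233 and 0.162 for the two intervals.
With no interference, expected double-crossover frequency = 0.233 × 0.162 = 0.03775.
Expected number = 0.03775 × 2500 = 94.37 ≈ 94.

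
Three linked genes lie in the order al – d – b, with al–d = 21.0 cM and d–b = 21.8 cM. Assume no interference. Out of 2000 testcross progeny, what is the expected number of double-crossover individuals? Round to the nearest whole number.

92

Map distances give recombination frequencies of 0.210 and 0.218 for the two intervals.
With no interference, expected double-crossover frequency = 0.210 × 0.218 = 0.04578.
Expected number = 0.04578 × 2000 = 91.56 ≈ 92.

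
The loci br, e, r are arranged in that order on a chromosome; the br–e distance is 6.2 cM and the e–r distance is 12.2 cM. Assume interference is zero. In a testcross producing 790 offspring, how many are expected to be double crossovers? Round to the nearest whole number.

6

Map distances give recombination frequencies of 0.062 and 0.122 for the two intervals.
With no interference, expected double-crossover frequency = 0.062 × 0.122 = 0.00756.
Expected number = 0.00756 × 790 = 5.98 ≈ 6.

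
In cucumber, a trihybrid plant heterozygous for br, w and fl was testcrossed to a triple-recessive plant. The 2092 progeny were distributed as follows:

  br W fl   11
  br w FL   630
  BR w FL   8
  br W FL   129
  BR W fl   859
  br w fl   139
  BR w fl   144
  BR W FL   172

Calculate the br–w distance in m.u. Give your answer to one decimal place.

14.0 m.u.

The two most frequent reciprocal classes, br w FL and BR W fl, are the parental types, so the F1 was br w FL / BR W fl.
The two rarest classes, BR w FL and br W fl, are the double crossovers. Comparing them with the parentals, only the br allele has switched, so br is the middle locus and the order is fl – br – w.
Crossovers in the br–w interval produce the single-crossover classes br W FL and BR w fl (129 + 144 = 273) plus the double crossovers (19).
RF(br–w) = (273 + 19) / 2092 = 292/2092 = 0.1396 → 14.0 m.u.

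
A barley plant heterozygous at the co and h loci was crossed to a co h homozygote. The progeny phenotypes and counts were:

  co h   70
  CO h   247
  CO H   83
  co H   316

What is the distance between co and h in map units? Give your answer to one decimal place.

21.4 map units

The two most frequent classes, CO h (247) and co H (316), are the parental types, so the F1 was CO h / co H.
The recombinant classes are CO H and co h: 83 + 70 = 153.
Recombination frequency = 153/716 = 0.2137 ≈ 21.4%, i.e. 21.4 map units.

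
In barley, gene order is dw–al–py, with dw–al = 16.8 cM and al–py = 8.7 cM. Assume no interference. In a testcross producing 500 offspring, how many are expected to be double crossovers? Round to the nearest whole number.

7

Map distances give recombination frequencies of 0.168 and 0.087 for the two intervals.
With no interference, expected double-crossover frequency = 0.168 × 0.087 = 0.01462.
Expected number = 0.01462 × 500 = 7.31 ≈ 7.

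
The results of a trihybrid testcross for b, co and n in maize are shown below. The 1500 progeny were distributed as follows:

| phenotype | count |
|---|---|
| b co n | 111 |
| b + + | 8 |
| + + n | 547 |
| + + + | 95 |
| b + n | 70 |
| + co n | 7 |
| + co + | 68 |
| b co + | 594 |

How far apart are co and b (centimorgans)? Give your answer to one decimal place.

The two most frequent reciprocal classes, + + n and b co +, are the parental types, so the F1 was + + n / b co +.
The two rarest classes, + co n and b + +, are the double crossovers. Comparing them with the parentals, only the co allele has switched, so co is the middle locus and the order is b – co – n.
Crossovers in the b–co interval produce the single-crossover classes b + n and + co + (70 + 68 = 138) plus the double crossovers (15).
RF(b–co) = (138 + 15) / 1500 = 153/1500 = 0.1020 → 10.2 centimorgans.

10.2 centimorgans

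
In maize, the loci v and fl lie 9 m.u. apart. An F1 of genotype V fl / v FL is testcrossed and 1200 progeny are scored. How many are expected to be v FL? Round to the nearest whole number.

A map distance of 9 m.u. corresponds to a recombination frequency of 0.090.
The F1 is V fl / v FL, so v FL is a parental gamete class with expected frequency (1 − r)/2 = 0.910/2 = 0.4550.
Expected number = 0.4550 × 1200 = 546.00 ≈ 546.

546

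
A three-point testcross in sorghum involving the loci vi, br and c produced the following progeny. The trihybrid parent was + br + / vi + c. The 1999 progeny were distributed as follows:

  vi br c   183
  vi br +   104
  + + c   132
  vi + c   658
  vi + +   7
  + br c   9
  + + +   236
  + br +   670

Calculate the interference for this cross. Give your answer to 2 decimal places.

0.71

The two rarest classes, + br c and vi + +, are the double crossovers. Comparing them with the parentals, only the c allele has switched, so c is the middle locus and the order is br – c – vi.
br–c: (419 + 16)/1999 = 0.2176; c–vi: (236 + 16)/1999 = 0.1261.
Expected DCO frequency = 0.2176 × 0.1261 ≈ 0.02744; observed = 16/1999 ≈ 0.00800.
Coefficient of coincidence = 0.00800/0.02744 ≈ 0.29; interference = 1 − 0.29 = 0.71.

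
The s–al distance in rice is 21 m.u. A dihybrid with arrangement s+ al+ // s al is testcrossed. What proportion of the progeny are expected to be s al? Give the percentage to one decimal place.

A map distance of 21 m.u. corresponds to a recombination frequency of 0.210.
The F1 is s+ al+ / s al, so s al is a parental gamete class with expected frequency (1 − r)/2 = 0.790/2 = 0.3950.
That is 0.3950 = 39.5% of the progeny.

39.5%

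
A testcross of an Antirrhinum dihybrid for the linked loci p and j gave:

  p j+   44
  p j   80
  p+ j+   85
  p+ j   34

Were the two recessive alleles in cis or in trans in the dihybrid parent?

cis

The two most frequent classes are p+ j+ (85) and p j (80); these are the parental (non-recombinant) types.
So the F1 carried p+ j+ on one chromosome and p j on the other — the recessive alleles are on the same chromosome (cis / coupling).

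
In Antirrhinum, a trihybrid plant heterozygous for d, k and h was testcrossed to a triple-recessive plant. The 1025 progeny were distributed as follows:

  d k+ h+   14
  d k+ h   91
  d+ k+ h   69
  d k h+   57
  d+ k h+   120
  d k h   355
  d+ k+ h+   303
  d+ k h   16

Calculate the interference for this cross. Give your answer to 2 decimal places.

The two most frequent reciprocal classes, d k h and d+ k+ h+, are the parental types, so the F1 was d k h / d+ k+ h+.
The two rarest classes, d+ k h and d k+ h+, are the double crossovers. Comparing them with the parentals, only the d allele has switched, so d is the middle locus and the order is h – d – k.
h–d: (126 + 30)/1025 = 0.1522; d–k: (211 + 30)/1025 = 0.2351.
Expected DCO frequency = 0.1522 × 0.2351 ≈ 0.03578; observed = 30/1025 ≈ 0.02927.
Coefficient of coincidence = 0.02927/0.03578 ≈ 0.82; interference = 1 − 0.82 = 0.18.

0.18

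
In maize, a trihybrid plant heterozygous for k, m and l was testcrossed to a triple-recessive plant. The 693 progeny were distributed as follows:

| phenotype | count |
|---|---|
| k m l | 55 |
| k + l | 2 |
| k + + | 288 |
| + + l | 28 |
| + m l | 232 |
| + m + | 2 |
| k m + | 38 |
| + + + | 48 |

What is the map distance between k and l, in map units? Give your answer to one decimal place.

The two most frequent reciprocal classes, k + + and + m l, are the parental types, so the F1 was k + + / + m l.
The two rarest classes, k + l and + m +, are the double crossovers. Comparing them with the parentals, only the l allele has switched, so l is the middle locus and the order is k – l – m.
Crossovers in the k–l interval produce the single-crossover classes + + + and k m l (48 + 55 = 103) plus the double crossovers (4).
RF(k–l) = (103 + 4) / 693 = 107/693 = 0.1544 → 15.4 map units.

15.4 map units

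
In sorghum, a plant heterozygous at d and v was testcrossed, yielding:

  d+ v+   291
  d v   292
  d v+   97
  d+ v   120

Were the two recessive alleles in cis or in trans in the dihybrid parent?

cis

The two most frequent classes are d+ v+ (291) and d v (292); these are the parental (non-recombinant) types.
So the F1 carried d+ v+ on one chromosome and d v on the other — the recessive alleles are on the same chromosome (cis / coupling).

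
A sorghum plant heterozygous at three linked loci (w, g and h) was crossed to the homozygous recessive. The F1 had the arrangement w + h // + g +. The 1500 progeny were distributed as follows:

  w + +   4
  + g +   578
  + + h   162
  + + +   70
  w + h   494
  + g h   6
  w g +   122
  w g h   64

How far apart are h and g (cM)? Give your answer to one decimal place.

9.6 cM

The two rarest classes, w + + and + g h, are the double crossovers. Comparing them with the parentals, only the h allele has switched, so h is the middle locus and the order is w – h – g.
Crossovers in the h–g interval produce the single-crossover classes w g h and + + + (64 + 70 = 134) plus the double crossovers (10).
RF(h–g) = (134 + 10) / 1500 = 144/1500 = 0.0960 → 9.6 cM.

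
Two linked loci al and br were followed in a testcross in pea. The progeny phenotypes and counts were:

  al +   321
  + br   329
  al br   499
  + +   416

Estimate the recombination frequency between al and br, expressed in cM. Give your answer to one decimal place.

41.5 cM

The two most frequent classes, + + (416) and al br (499), are the parental types, so the F1 was + + / al br.
The recombinant classes are + br and al +: 329 + 321 = 650.
Recombination frequency = 650/1565 = 0.4153 ≈ 41.5%, i.e. 41.5 cM.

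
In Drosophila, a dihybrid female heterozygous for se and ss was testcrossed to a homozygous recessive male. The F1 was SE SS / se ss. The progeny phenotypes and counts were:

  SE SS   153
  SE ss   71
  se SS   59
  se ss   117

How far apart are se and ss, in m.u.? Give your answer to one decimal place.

The recombinant classes are SE ss and se SS: 71 + 59 = 130.
Recombination frequency = 130/400 = 0.3250 ≈ 32.5%, i.e. 32.5 m.u.

32.5 m.u.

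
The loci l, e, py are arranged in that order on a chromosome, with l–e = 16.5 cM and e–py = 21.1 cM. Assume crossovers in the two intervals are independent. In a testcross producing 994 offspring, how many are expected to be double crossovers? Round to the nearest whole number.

35

Map distances give recombination frequencies of 0.165 and 0.211 for the two intervals.
With no interference, expected double-crossover frequency = 0.165 × 0.211 = 0.03482.
Expected number = 0.03482 × 994 = 34.61 ≈ 35.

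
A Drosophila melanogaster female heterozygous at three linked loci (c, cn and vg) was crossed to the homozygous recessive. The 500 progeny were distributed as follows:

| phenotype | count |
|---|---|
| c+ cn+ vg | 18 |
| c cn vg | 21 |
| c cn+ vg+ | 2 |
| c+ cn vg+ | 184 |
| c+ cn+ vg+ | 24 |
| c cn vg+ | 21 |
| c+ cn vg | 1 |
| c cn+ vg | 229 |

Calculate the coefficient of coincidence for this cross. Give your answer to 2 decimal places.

The two most frequent reciprocal classes, c+ cn vg+ and c cn+ vg, are the parental types, so the F1 was c+ cn vg+ / c cn+ vg.
The two rarest classes, c+ cn vg and c cn+ vg+, are the double crossovers. Comparing them with the parentals, only the vg allele has switched, so vg is the middle locus and the order is c – vg – cn.
c–vg: (39 + 3)/500 = 0.0840; vg–cn: (45 + 3)/500 = 0.0960.
Expected DCO frequency = 0.0840 × 0.0960 ≈ 0.00806; observed = 3/500 ≈ 0.00600.
Coefficient of coincidence = 0.00600/0.00806 ≈ 0.74.

0.74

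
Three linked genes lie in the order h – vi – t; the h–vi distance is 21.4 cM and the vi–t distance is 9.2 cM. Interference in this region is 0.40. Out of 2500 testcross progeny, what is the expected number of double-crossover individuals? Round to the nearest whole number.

30

Map distances give recombination frequencies of 0.214 and 0.092 for the two intervals.
With interference 0.40 (so coincidence = 0.60), expected double-crossover frequency = 0.214 × 0.092 × 0.60 = 0.01181.
Expected number = 0.01181 × 2500 = 29.53 ≈ 30.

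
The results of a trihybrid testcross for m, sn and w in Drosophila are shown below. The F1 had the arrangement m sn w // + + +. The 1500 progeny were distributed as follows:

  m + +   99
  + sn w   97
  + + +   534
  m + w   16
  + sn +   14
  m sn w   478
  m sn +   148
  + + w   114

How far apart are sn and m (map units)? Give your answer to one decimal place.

The two rarest classes, m + w and + sn +, are the double crossovers. Comparing them with the parentals, only the sn allele has switched, so sn is the middle locus and the order is w – sn – m.
Crossovers in the sn–m interval produce the single-crossover classes + sn w and m + + (97 + 99 = 196) plus the double crossovers (30).
RF(sn–m) = (196 + 30) / 1500 = 226/1500 = 0.1507 → 15.1 map units.

15.1 map units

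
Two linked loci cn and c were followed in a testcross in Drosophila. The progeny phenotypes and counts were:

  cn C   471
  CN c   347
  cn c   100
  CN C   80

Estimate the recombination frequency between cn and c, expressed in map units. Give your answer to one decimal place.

The two most frequent classes, CN c (347) and cn C (471), are the parental types, so the F1 was CN c / cn C.
The recombinant classes are CN C and cn c: 80 + 100 = 180.
Recombination frequency = 180/998 = 0.1804 ≈ 18.0%, i.e. 18.0 map units.

18.0 map units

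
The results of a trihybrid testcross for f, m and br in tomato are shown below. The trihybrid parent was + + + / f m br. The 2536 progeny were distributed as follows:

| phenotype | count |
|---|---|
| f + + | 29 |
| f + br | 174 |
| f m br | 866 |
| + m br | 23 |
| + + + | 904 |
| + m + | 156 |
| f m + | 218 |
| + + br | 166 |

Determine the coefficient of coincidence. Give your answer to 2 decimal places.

0.79

The two rarest classes, f + + and + m br, are the double crossovers. Comparing them with the parentals, only the f allele has switched, so f is the middle locus and the order is br – f – m.
br–f: (384 + 52)/2536 = 0.1719; f–m: (330 + 52)/2536 = 0.1506.
Expected DCO frequency = 0.1719 × 0.1506 ≈ 0.02589; observed = 52/2536 ≈ 0.02050.
Coefficient of coincidence = 0.02050/0.02589 ≈ 0.79.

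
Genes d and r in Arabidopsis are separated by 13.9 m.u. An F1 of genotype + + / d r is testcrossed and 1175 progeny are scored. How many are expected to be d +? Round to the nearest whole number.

A map distance of 13.9 m.u. corresponds to a recombination frequency of 0.139.
The F1 is + + / d r, so d + is a recombinant gamete class with expected frequency r/2 = 0.139/2 = 0.0695.
Expected number = 0.0695 × 1175 = 81.66 ≈ 82.

82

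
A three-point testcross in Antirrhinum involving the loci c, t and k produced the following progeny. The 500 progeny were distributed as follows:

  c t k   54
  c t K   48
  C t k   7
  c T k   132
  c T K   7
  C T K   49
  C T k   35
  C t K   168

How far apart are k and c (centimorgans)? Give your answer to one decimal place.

19.4 centimorgans

The two most frequent reciprocal classes, c T k and C t K, are the parental types, so the F1 was c T k / C t K.
The two rarest classes, c T K and C t k, are the double crossovers. Comparing them with the parentals, only the k allele has switched, so k is the middle locus and the order is c – k – t.
Crossovers in the c–k interval produce the single-crossover classes C T k and c t K (35 + 48 = 83) plus the double crossovers (14).
RF(c–k) = (83 + 14) / 500 = 97/500 = 0.1940 → 19.4 centimorgans.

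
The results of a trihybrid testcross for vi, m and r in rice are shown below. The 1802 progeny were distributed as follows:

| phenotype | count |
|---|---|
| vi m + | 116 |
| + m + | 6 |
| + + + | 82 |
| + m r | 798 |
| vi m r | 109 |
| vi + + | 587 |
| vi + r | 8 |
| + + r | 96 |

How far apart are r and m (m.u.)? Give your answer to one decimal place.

12.5 m.u.

The two most frequent reciprocal classes, + m r and vi + +, are the parental types, so the F1 was + m r / vi + +.
The two rarest classes, + m + and vi + r, are the double crossovers. Comparing them with the parentals, only the r allele has switched, so r is the middle locus and the order is m – r – vi.
Crossovers in the m–r interval produce the single-crossover classes + + r and vi m + (96 + 116 = 212) plus the double crossovers (14).
RF(m–r) = (212 + 14) / 1802 = 226/1802 = 0.1254 → 12.5 m.u.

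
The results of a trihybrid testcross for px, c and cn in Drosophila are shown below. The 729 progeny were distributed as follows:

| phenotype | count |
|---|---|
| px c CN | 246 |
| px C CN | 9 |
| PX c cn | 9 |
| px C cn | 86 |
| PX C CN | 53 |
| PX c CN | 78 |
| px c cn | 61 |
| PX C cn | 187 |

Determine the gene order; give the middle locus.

c

The two most frequent reciprocal classes, px c CN and PX C cn, are the parental types, so the F1 was px c CN / PX C cn.
The two rarest classes, px C CN and PX c cn, are the double crossovers. Comparing them with the parentals, only the c allele has switched, so c is the middle locus and the order is px – c – cn.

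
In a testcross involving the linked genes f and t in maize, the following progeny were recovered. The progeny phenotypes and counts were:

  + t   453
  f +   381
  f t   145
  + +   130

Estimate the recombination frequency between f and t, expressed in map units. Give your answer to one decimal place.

The two most frequent classes, + t (453) and f + (381), are the parental types, so the F1 was + t / f +.
The recombinant classes are + + and f t: 130 + 145 = 275.
Recombination frequency = 275/1109 = 0.2480 ≈ 24.8%, i.e. 24.8 map units.

24.8 map units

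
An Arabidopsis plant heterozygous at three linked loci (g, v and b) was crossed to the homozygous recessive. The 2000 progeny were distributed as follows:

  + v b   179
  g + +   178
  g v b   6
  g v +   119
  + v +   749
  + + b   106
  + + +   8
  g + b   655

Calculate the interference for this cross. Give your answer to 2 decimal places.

The two most frequent reciprocal classes, g + b and + v +, are the parental types, so the F1 was g + b / + v +.
The two rarest classes, g v b and + + +, are the double crossovers. Comparing them with the parentals, only the v allele has switched, so v is the middle locus and the order is b – v – g.
b–v: (357 + 14)/2000 = 0.1855; v–g: (225 + 14)/2000 = 0.1195.
Expected DCO frequency = 0.1855 × 0.1195 ≈ 0.02217; observed = 14/2000 ≈ 0.00700.
Coefficient of coincidence = 0.00700/0.02217 ≈ 0.32; interference = 1 − 0.32 = 0.68.

0.68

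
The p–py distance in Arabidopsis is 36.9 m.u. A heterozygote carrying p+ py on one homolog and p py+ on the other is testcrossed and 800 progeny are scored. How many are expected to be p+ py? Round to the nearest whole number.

252

A map distance of 36.9 m.u. corresponds to a recombination frequency of 0.369.
The F1 is p+ py / p py+, so p+ py is a parental gamete class with expected frequency (1 − r)/2 = 0.631/2 = 0.3155.
Expected number = 0.3155 × 800 = 252.40 ≈ 252.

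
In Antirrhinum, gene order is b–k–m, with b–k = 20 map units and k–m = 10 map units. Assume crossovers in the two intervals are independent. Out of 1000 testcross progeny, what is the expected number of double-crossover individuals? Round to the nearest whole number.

20

Map distances give recombination frequencies of 0.200 and 0.100 for the two intervals.
With no interference, expected double-crossover frequency = 0.200 × 0.100 = 0.02000.
Expected number = 0.02000 × 1000 = 20.00 ≈ 20.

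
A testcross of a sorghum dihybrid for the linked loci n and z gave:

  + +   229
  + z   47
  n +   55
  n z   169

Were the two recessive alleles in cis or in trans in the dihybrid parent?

The two most frequent classes are + + (229) and n z (169); these are the parental (non-recombinant) types.
So the F1 carried + + on one chromosome and n z on the other — the recessive alleles are on the same chromosome (cis / coupling).

cis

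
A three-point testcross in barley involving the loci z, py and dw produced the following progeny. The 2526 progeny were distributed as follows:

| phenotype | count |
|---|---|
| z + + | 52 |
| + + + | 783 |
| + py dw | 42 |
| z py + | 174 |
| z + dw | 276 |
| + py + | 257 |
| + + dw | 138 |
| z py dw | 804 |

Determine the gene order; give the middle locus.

The two most frequent reciprocal classes, + + + and z py dw, are the parental types, so the F1 was + + + / z py dw.
The two rarest classes, z + + and + py dw, are the double crossovers. Comparing them with the parentals, only the z allele has switched, so z is the middle locus and the order is py – z – dw.

z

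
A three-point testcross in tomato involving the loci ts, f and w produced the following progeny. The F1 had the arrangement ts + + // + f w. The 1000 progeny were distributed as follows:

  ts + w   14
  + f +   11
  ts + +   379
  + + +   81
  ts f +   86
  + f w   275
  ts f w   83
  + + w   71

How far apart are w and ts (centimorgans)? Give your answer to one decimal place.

18.9 centimorgans

The two rarest classes, ts + w and + f +, are the double crossovers. Comparing them with the parentals, only the w allele has switched, so w is the middle locus and the order is ts – w – f.
Crossovers in the ts–w interval produce the single-crossover classes + + + and ts f w (81 + 83 = 164) plus the double crossovers (25).
RF(ts–w) = (164 + 25) / 1000 = 189/1000 = 0.1890 → 18.9 centimorgans.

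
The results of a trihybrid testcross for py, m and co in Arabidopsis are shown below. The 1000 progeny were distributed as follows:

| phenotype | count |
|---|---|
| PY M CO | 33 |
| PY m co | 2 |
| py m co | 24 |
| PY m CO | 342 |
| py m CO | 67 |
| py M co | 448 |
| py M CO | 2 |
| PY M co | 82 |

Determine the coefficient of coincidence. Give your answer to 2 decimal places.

0.43

The two most frequent reciprocal classes, py M co and PY m CO, are the parental types, so the F1 was py M co / PY m CO.
The two rarest classes, py M CO and PY m co, are the double crossovers. Comparing them with the parentals, only the co allele has switched, so co is the middle locus and the order is py – co – m.
py–co: (149 + 4)/1000 = 0.1530; co–m: (57 + 4)/1000 = 0.0610.
Expected DCO frequency = 0.1530 × 0.0610 ≈ 0.00933; observed = 4/1000 ≈ 0.00400.
Coefficient of coincidence = 0.00400/0.00933 ≈ 0.43.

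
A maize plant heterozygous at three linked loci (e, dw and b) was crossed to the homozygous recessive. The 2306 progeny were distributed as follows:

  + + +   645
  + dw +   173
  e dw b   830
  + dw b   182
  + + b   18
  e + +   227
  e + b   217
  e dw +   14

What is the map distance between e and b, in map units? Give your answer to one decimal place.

19.1 map units

The two most frequent reciprocal classes, + + + and e dw b, are the parental types, so the F1 was + + + / e dw b.
The two rarest classes, + + b and e dw +, are the double crossovers. Comparing them with the parentals, only the b allele has switched, so b is the middle locus and the order is dw – b – e.
Crossovers in the b–e interval produce the single-crossover classes e + + and + dw b (227 + 182 = 409) plus the double crossovers (32).
RF(b–e) = (409 + 32) / 2306 = 441/2306 = 0.1912 → 19.1 map units.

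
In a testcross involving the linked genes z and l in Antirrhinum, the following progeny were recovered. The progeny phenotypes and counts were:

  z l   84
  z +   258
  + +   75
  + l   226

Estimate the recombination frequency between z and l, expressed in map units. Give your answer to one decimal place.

24.7 map units

The two most frequent classes, + l (226) and z + (258), are the parental types, so the F1 was + l / z +.
The recombinant classes are + + and z l: 75 + 84 = 159.
Recombination frequency = 159/643 = 0.2473 ≈ 24.7%, i.e. 24.7 map units.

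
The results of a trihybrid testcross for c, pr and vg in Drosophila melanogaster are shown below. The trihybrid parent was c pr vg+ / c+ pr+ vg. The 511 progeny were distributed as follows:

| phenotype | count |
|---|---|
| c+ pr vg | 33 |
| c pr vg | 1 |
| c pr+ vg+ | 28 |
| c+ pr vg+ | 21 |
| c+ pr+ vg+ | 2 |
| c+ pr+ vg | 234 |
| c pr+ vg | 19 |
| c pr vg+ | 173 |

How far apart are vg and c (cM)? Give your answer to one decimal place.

The two rarest classes, c pr vg and c+ pr+ vg+, are the double crossovers. Comparing them with the parentals, only the vg allele has switched, so vg is the middle locus and the order is c – vg – pr.
Crossovers in the c–vg interval produce the single-crossover classes c+ pr vg+ and c pr+ vg (21 + 19 = 40) plus the double crossovers (3).
RF(c–vg) = (40 + 3) / 511 = 43/511 = 0.0841 → 8.4 cM.

8.4 cM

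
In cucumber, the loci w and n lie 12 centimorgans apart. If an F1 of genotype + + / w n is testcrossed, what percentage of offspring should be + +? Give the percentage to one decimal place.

44.0%

A map distance of 12 centimorgans corresponds to a recombination frequency of 0.120.
The F1 is + + / w n, so + + is a parental gamete class with expected frequency (1 − r)/2 = 0.880/2 = 0.4400.
That is 0.4400 = 44.0% of the progeny.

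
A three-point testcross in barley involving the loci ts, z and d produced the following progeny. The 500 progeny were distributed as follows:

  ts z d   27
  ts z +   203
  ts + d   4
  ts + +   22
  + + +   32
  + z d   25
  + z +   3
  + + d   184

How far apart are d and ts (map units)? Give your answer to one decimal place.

The two most frequent reciprocal classes, ts z + and + + d, are the parental types, so the F1 was ts z + / + + d.
The two rarest classes, + z + and ts + d, are the double crossovers. Comparing them with the parentals, only the ts allele has switched, so ts is the middle locus and the order is d – ts – z.
Crossovers in the d–ts interval produce the single-crossover classes ts z d and + + + (27 + 32 = 59) plus the double crossovers (7).
RF(d–ts) = (59 + 7) / 500 = 66/500 = 0.1320 → 13.2 map units.

13.2 map units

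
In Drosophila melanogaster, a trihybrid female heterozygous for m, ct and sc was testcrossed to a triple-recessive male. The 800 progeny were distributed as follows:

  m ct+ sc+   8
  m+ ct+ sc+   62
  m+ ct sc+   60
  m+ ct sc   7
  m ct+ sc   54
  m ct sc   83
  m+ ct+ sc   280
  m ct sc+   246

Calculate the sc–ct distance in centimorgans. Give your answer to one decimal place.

The two most frequent reciprocal classes, m+ ct+ sc and m ct sc+, are the parental types, so the F1 was m+ ct+ sc / m ct sc+.
The two rarest classes, m+ ct sc and m ct+ sc+, are the double crossovers. Comparing them with the parentals, only the ct allele has switched, so ct is the middle locus and the order is sc – ct – m.
Crossovers in the sc–ct interval produce the single-crossover classes m+ ct+ sc+ and m ct sc (62 + 83 = 145) plus the double crossovers (15).
RF(sc–ct) = (145 + 15) / 800 = 160/800 = 0.2000 → 20.0 centimorgans.

20.0 centimorgans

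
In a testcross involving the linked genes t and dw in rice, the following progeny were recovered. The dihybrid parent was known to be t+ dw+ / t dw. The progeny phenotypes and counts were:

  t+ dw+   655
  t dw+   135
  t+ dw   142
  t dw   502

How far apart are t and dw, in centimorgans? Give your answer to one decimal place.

19.3 centimorgans

The recombinant classes are t+ dw and t dw+: 142 + 135 = 277.
Recombination frequency = 277/1434 = 0.1932 ≈ 19.3%, i.e. 19.3 centimorgans.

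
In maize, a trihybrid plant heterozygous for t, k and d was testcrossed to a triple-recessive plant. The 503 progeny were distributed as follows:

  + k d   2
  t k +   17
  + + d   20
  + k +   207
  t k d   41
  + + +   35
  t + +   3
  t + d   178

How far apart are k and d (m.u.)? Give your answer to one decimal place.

16.1 m.u.

The two most frequent reciprocal classes, + k + and t + d, are the parental types, so the F1 was + k + / t + d.
The two rarest classes, + k d and t + +, are the double crossovers. Comparing them with the parentals, only the d allele has switched, so d is the middle locus and the order is t – d – k.
Crossovers in the d–k interval produce the single-crossover classes + + + and t k d (35 + 41 = 76) plus the double crossovers (5).
RF(d–k) = (76 + 5) / 503 = 81/503 = 0.1610 → 16.1 m.u.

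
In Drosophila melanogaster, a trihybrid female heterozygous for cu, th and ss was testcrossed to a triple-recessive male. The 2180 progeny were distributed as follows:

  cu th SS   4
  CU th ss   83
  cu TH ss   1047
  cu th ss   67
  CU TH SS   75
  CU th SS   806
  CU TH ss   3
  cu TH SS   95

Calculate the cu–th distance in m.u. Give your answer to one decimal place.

6.8 m.u.

The two most frequent reciprocal classes, CU th SS and cu TH ss, are the parental types, so the F1 was CU th SS / cu TH ss.
The two rarest classes, cu th SS and CU TH ss, are the double crossovers. Comparing them with the parentals, only the cu allele has switched, so cu is the middle locus and the order is th – cu – ss.
Crossovers in the th–cu interval produce the single-crossover classes CU TH SS and cu th ss (75 + 67 = 142) plus the double crossovers (7).
RF(th–cu) = (142 + 7) / 2180 = 149/2180 = 0.0683 → 6.8 m.u.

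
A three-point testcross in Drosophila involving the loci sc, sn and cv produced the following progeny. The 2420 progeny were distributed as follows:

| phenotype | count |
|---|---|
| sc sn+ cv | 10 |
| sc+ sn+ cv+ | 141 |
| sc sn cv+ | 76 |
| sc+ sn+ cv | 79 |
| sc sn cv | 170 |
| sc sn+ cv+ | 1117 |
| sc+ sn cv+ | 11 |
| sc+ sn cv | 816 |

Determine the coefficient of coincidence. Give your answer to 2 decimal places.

0.87

The two most frequent reciprocal classes, sc+ sn cv and sc sn+ cv+, are the parental types, so the F1 was sc+ sn cv / sc sn+ cv+.
The two rarest classes, sc+ sn cv+ and sc sn+ cv, are the double crossovers. Comparing them with the parentals, only the cv allele has switched, so cv is the middle locus and the order is sn – cv – sc.
sn–cv: (155 + 21)/2420 = 0.0727; cv–sc: (311 + 21)/2420 = 0.1372.
Expected DCO frequency = 0.0727 × 0.1372 ≈ 0.00997; observed = 21/2420 ≈ 0.00868.
Coefficient of coincidence = 0.00868/0.00997 ≈ 0.87.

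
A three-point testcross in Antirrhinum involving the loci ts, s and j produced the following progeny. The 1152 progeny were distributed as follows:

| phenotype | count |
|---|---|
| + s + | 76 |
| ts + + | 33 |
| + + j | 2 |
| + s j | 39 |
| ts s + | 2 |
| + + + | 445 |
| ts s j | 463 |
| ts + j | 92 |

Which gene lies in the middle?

j

The two most frequent reciprocal classes, ts s j and + + +, are the parental types, so the F1 was ts s j / + + +.
The two rarest classes, ts s + and + + j, are the double crossovers. Comparing them with the parentals, only the j allele has switched, so j is the middle locus and the order is ts – j – s.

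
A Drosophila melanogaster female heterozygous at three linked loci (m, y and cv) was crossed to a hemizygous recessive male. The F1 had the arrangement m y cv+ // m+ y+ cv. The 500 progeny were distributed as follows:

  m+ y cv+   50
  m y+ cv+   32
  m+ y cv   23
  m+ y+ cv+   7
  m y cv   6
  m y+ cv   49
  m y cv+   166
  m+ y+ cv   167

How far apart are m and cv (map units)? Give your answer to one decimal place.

The two rarest classes, m y cv and m+ y+ cv+, are the double crossovers. Comparing them with the parentals, only the cv allele has switched, so cv is the middle locus and the order is y – cv – m.
Crossovers in the cv–m interval produce the single-crossover classes m+ y cv+ and m y+ cv (50 + 49 = 99) plus the double crossovers (13).
RF(cv–m) = (99 + 13) / 500 = 112/500 = 0.2240 → 22.4 map units.

22.4 map units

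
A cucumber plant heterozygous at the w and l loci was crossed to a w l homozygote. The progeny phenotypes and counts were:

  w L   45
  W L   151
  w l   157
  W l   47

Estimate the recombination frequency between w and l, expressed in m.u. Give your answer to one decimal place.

The two most frequent classes, W L (151) and w l (157), are the parental types, so the F1 was W L / w l.
The recombinant classes are W l and w L: 47 + 45 = 92.
Recombination frequency = 92/400 = 0.2300 ≈ 23.0%, i.e. 23.0 m.u.

23.0 m.u.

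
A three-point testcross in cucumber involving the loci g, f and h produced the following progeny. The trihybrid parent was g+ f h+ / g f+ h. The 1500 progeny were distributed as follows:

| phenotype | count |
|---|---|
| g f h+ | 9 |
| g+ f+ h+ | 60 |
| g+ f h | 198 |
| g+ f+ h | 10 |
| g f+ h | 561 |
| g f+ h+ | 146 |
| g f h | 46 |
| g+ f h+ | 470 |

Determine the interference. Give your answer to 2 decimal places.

The two rarest classes, g f h+ and g+ f+ h, are the double crossovers. Comparing them with the parentals, only the g allele has switched, so g is the middle locus and the order is h – g – f.
h–g: (344 + 19)/1500 = 0.2420; g–f: (106 + 19)/1500 = 0.0833.
Expected DCO frequency = 0.2420 × 0.0833 ≈ 0.02016; observed = 19/1500 ≈ 0.01267.
Coefficient of coincidence = 0.01267/0.02016 ≈ 0.63; interference = 1 − 0.63 = 0.37.

0.37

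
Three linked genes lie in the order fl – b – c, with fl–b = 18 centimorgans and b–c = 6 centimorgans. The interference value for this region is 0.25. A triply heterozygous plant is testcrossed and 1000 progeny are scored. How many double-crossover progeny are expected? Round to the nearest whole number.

8

Map distances give recombination frequencies of 0.180 and 0.060 for the two intervals.
With interference 0.25 (so coincidence = 0.75), expected double-crossover frequency = 0.180 × 0.060 × 0.75 = 0.00810.
Expected number = 0.00810 × 1000 = 8.10 ≈ 8.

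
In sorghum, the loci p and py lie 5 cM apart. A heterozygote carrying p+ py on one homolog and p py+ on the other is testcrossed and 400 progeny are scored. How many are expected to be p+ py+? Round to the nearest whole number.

10

A map distance of 5 cM corresponds to a recombination frequency of 0.050.
The F1 is p+ py / p py+, so p+ py+ is a recombinant gamete class with expected frequency r/2 = 0.050/2 = 0.0250.
Expected number = 0.0250 × 400 = 10.00 ≈ 10.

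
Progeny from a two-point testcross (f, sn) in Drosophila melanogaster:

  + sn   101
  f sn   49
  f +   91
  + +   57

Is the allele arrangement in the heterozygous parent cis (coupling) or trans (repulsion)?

trans

The two most frequent classes are + sn (101) and f + (91); these are the parental (non-recombinant) types.
So the F1 carried + sn on one chromosome and f + on the other — the recessive alleles are on opposite chromosomes (trans / repulsion).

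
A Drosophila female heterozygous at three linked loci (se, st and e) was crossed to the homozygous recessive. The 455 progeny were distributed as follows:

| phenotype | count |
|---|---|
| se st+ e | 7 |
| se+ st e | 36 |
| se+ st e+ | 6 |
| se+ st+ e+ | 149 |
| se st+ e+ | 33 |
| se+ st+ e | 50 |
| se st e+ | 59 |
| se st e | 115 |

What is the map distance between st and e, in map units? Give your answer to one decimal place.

26.8 map units

The two most frequent reciprocal classes, se st e and se+ st+ e+, are the parental types, so the F1 was se st e / se+ st+ e+.
The two rarest classes, se st+ e and se+ st e+, are the double crossovers. Comparing them with the parentals, only the st allele has switched, so st is the middle locus and the order is e – st – se.
Crossovers in the e–st interval produce the single-crossover classes se st e+ and se+ st+ e (59 + 50 = 109) plus the double crossovers (13).
RF(e–st) = (109 + 13) / 455 = 122/455 = 0.2681 → 26.8 map units.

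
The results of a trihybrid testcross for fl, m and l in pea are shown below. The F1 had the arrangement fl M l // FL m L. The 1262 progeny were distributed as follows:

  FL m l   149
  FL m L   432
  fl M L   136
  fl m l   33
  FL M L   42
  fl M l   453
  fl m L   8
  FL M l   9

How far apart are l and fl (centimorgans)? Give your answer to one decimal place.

The two rarest classes, FL M l and fl m L, are the double crossovers. Comparing them with the parentals, only the fl allele has switched, so fl is the middle locus and the order is l – fl – m.
Crossovers in the l–fl interval produce the single-crossover classes fl M L and FL m l (136 + 149 = 285) plus the double crossovers (17).
RF(l–fl) = (285 + 17) / 1262 = 302/1262 = 0.2393 → 23.9 centimorgans.

23.9 centimorgans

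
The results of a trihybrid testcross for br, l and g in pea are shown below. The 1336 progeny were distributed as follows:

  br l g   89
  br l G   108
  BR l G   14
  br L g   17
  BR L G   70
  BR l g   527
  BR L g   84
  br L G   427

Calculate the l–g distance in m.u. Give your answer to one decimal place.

The two most frequent reciprocal classes, br L G and BR l g, are the parental types, so the F1 was br L G / BR l g.
The two rarest classes, br L g and BR l G, are the double crossovers. Comparing them with the parentals, only the g allele has switched, so g is the middle locus and the order is l – g – br.
Crossovers in the l–g interval produce the single-crossover classes br l G and BR L g (108 + 84 = 192) plus the double crossovers (31).
RF(l–g) = (192 + 31) / 1336 = 223/1336 = 0.1669 → 16.7 m.u.

16.7 m.u.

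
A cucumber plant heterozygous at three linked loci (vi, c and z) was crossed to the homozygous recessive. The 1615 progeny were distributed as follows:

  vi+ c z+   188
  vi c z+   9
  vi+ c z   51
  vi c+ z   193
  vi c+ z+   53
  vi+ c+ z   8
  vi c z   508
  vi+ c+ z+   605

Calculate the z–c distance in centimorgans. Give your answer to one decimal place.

24.6 centimorgans

The two most frequent reciprocal classes, vi+ c+ z+ and vi c z, are the parental types, so the F1 was vi+ c+ z+ / vi c z.
The two rarest classes, vi+ c+ z and vi c z+, are the double crossovers. Comparing them with the parentals, only the z allele has switched, so z is the middle locus and the order is c – z – vi.
Crossovers in the c–z interval produce the single-crossover classes vi+ c z+ and vi c+ z (188 + 193 = 381) plus the double crossovers (17).
RF(c–z) = (381 + 17) / 1615 = 398/1615 = 0.2464 → 24.6 centimorgans.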